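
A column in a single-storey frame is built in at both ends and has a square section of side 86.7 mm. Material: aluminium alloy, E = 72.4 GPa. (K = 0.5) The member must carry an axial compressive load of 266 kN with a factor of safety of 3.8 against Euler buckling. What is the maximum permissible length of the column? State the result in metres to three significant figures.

I = a⁴/12 = 86.7⁴/12 = 4.709×10^6 mm⁴
I = 4.709×10^-6 m⁴
Required critical load P_cr = n·P = 3.8 × 266 = 1011 kN = 1.011×10^6 N
From P_cr = π²EI/(K·L)²:  L = (1/K)·√(π²EI/P_cr) = (1/0.5)·√(π²×7.24×10^10×4.709×10^-6/1.011×10^6)
L = 3.65 m

L_max ≈ 3.65 m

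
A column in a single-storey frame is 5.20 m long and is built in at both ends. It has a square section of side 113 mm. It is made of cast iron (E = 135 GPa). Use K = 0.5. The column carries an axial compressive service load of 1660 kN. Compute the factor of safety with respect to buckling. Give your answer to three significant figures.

I = a⁴/12 = 113⁴/12 = 1.359×10^7 mm⁴
I = 1.359×10^7 mm⁴ = 1.359×10^-5 m⁴
Effective length L_e = K·L = 0.5 × 5.20 = 2.600 m
P_cr = π²EI / L_e² = π² × 135×10⁹ × 1.359×10^-5 / 2.600² = 2.678×10^6 N
Factor of safety n = P_cr / P = 2678.1 / 1660 = 1.61

n ≈ 1.61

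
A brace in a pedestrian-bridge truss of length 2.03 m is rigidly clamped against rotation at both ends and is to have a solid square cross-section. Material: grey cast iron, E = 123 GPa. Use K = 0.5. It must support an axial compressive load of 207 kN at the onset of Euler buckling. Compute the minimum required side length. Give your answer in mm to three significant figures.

a ≈ 38.1 mm

L_e = K·L = 0.5 × 2.03 = 1.015 m
Required I = P_cr·L_e²/(π²E) = 2.070×10^5 × 1.015² / (π² × 1.23×10^11) = 1.757×10^-7 m⁴
I_req = 1.757×10^5 mm⁴
Solid square: I = a⁴/12  ⇒  a = (12I)^(1/4) = (12×1.757×10^5)^(1/4) = 38.1 mm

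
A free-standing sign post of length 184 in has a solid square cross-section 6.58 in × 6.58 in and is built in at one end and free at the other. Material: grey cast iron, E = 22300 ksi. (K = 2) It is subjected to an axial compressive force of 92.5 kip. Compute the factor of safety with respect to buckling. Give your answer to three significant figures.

n ≈ 2.74

I = a⁴/12 = 6.58⁴/12 = 156.2 in⁴
Effective length L_e = K·L = 2 × 184 = 368.0 in
P_cr = π²EI / L_e² = π² × 22300×10³ × 156.2 / 368.0² = 2.539×10^5 lb
Factor of safety n = P_cr / P = 253.88 / 92.5 = 2.74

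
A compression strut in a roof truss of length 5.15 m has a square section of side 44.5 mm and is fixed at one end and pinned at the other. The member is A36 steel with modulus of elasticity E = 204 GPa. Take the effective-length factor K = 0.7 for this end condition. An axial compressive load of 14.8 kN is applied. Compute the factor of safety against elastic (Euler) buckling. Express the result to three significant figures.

n ≈ 3.42

I = a⁴/12 = 44.5⁴/12 = 3.268×10^5 mm⁴
I = 3.268×10^5 mm⁴ = 3.268×10^-7 m⁴
Effective length L_e = K·L = 0.7 × 5.15 = 3.605 m
P_cr = π²EI / L_e² = π² × 204×10⁹ × 3.268×10^-7 / 3.605² = 5.063×10^4 N
Factor of safety n = P_cr / P = 50.627 / 14.8 = 3.42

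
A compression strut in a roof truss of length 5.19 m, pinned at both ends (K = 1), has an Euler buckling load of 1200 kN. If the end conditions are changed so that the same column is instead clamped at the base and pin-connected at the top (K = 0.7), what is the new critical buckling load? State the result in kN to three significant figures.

P_cr ∝ 1/K², so P_cr,new = P_cr,old × (K_old/K_new)² = 1200 × (1/0.7)²
= 1200 × 2.041 = 2450 kN

P_cr ≈ 2450 kN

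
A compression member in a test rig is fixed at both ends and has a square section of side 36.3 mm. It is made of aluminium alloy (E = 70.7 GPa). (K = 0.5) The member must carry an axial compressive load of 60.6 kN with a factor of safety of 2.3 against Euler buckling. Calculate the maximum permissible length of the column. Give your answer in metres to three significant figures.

I = a⁴/12 = 36.3⁴/12 = 1.447×10^5 mm⁴
I = 1.447×10^-7 m⁴
Required critical load P_cr = n·P = 2.3 × 60.6 = 139.4 kN = 1.394×10^5 N
From P_cr = π²EI/(K·L)²:  L = (1/K)·√(π²EI/P_cr) = (1/0.5)·√(π²×7.07×10^10×1.447×10^-7/1.394×10^5)
L = 1.70 m

L_max ≈ 1.70 m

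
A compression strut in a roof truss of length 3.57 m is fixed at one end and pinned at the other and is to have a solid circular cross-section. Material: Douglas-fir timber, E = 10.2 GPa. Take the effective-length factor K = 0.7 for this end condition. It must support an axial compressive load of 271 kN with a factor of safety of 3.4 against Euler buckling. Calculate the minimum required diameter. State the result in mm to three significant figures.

Required P_cr = n·P = 3.4 × 271 = 921.4 kN
L_e = K·L = 0.7 × 3.57 = 2.499 m
Required I = P_cr·L_e²/(π²E) = 9.214×10^5 × 2.499² / (π² × 1.02×10^10) = 5.716×10^-5 m⁴
I_req = 5.716×10^7 mm⁴
Solid circle: I = πd⁴/64  ⇒  d = (64I/π)^(1/4) = (64×5.716×10^7/π)^(1/4) = 185 mm

d ≈ 185 mm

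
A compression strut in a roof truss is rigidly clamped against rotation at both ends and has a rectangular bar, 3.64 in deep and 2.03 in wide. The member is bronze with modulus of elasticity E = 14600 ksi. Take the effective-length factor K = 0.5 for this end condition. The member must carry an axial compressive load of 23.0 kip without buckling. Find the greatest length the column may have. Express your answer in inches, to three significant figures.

Buckling occurs about the weak axis: I_min = h·b³/12 with b = 2.03 in (the shorter side).
I_min = 3.64×2.03³/12 = 2.538 in⁴
At the buckling limit P_cr = P = 2.300×10^4 lb
From P_cr = π²EI/(K·L)²:  L = (1/K)·√(π²EI/P_cr) = (1/0.5)·√(π²×1.46×10^7×2.538/2.300×10^4)
L = 252 in

L_max ≈ 252 in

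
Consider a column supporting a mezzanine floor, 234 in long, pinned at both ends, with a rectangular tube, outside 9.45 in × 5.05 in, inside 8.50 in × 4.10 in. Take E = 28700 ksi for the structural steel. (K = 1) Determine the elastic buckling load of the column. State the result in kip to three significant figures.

Weak-axis I_min = (h_o·b_o³ − h_i·b_i³)/12 with b_o = 5.05, b_i = 4.100 in (shorter outer/inner sides).
I_min = (9.45×5.05³ − 8.500×4.100³)/12 = 52.60 in⁴
Effective length L_e = K·L = 1 × 234 = 234.0 in
P_cr = π²EI / L_e² = π² × 28700×10³ × 52.60 / 234.0² = 2.721×10^5 lb

P_cr ≈ 272 kip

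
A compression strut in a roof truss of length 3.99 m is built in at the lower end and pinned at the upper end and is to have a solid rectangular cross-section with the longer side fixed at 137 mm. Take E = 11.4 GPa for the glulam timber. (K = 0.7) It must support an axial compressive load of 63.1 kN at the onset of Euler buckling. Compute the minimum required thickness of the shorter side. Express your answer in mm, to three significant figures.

b ≈ 72.6 mm

L_e = K·L = 0.7 × 3.99 = 2.793 m
Required I = P_cr·L_e²/(π²E) = 6.310×10^4 × 2.793² / (π² × 1.14×10^10) = 4.375×10^-6 m⁴
I_req = 4.375×10^6 mm⁴
Rectangle, weak axis: I_min = h·b³/12 with h = 137 mm fixed  ⇒  b = (12I/h)^(1/3) = 72.6 mm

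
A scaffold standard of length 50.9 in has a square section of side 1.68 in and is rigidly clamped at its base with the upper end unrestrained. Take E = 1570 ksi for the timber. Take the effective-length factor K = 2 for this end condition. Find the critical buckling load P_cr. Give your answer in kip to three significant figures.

I = a⁴/12 = 1.68⁴/12 = 0.6638 in⁴
Effective length L_e = K·L = 2 × 50.9 = 101.8 in
P_cr = π²EI / L_e² = π² × 1570×10³ × 0.6638 / 101.8² = 992.6 lb

P_cr ≈ 0.993 kip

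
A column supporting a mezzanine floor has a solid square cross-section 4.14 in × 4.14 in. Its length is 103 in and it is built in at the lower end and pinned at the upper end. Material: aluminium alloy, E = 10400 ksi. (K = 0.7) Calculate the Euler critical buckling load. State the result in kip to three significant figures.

P_cr ≈ 483 kip

I = a⁴/12 = 4.14⁴/12 = 24.48 in⁴
Effective length L_e = K·L = 0.7 × 103 = 72.10 in
P_cr = π²EI / L_e² = π² × 10400×10³ × 24.48 / 72.10² = 4.834×10^5 lb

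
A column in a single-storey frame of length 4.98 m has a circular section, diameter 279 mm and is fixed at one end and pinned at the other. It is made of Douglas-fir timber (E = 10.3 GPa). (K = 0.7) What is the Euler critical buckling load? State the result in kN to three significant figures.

I = πd⁴/64 = π×279⁴/64 = 2.974×10^8 mm⁴
I = 2.974×10^8 mm⁴ = 2.974×10^-4 m⁴
Effective length L_e = K·L = 0.7 × 4.98 = 3.486 m
P_cr = π²EI / L_e² = π² × 10.3×10⁹ × 2.974×10^-4 / 3.486² = 2.488×10^6 N

P_cr ≈ 2490 kN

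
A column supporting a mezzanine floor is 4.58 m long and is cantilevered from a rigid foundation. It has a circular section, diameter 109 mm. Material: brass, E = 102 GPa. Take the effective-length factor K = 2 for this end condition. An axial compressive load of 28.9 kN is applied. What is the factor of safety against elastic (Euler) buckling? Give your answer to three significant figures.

I = πd⁴/64 = π×109⁴/64 = 6.929×10^6 mm⁴
I = 6.929×10^6 mm⁴ = 6.929×10^-6 m⁴
Effective length L_e = K·L = 2 × 4.58 = 9.160 m
P_cr = π²EI / L_e² = π² × 102×10⁹ × 6.929×10^-6 / 9.160² = 8.314×10^4 N
Factor of safety n = P_cr / P = 83.135 / 28.9 = 2.88

n ≈ 2.88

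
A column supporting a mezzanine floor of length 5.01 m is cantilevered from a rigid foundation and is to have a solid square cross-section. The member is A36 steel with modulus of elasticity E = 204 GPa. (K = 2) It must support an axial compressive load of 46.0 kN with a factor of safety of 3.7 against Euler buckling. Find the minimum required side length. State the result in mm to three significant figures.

a ≈ 100 mm

Required P_cr = n·P = 3.7 × 46.0 = 170.2 kN
L_e = K·L = 2 × 5.01 = 10.02 m
Required I = P_cr·L_e²/(π²E) = 1.702×10^5 × 10.02² / (π² × 2.04×10^11) = 8.487×10^-6 m⁴
I_req = 8.487×10^6 mm⁴
Solid square: I = a⁴/12  ⇒  a = (12I)^(1/4) = (12×8.487×10^6)^(1/4) = 100 mm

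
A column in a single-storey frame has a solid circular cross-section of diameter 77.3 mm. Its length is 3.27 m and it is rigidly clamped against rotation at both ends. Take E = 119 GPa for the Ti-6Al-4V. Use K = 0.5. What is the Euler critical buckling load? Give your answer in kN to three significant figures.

I = πd⁴/64 = π×77.3⁴/64 = 1.753×10^6 mm⁴
I = 1.753×10^6 mm⁴ = 1.753×10^-6 m⁴
Effective length L_e = K·L = 0.5 × 3.27 = 1.635 m
P_cr = π²EI / L_e² = π² × 119×10⁹ × 1.753×10^-6 / 1.635² = 7.700×10^5 N

P_cr ≈ 770 kN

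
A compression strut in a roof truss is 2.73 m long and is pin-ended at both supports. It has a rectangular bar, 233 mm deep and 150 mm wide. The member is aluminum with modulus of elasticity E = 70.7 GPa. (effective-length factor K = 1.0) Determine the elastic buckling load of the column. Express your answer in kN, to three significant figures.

P_cr ≈ 6140 kN

Buckling occurs about the weak axis: I_min = h·b³/12 with b = 150 mm (the shorter side).
I_min = 233×150³/12 = 6.553×10^7 mm⁴
I = 6.553×10^7 mm⁴ = 6.553×10^-5 m⁴
Effective length L_e = K·L = 1 × 2.73 = 2.730 m
P_cr = π²EI / L_e² = π² × 70.7×10⁹ × 6.553×10^-5 / 2.730² = 6.135×10^6 N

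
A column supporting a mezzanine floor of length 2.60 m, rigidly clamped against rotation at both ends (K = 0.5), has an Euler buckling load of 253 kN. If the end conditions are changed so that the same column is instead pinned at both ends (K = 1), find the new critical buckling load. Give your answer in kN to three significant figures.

P_cr ∝ 1/K², so P_cr,new = P_cr,old × (K_old/K_new)² = 253 × (0.5/1)²
= 253 × 0.2500 = 63.2 kN

P_cr ≈ 63.2 kN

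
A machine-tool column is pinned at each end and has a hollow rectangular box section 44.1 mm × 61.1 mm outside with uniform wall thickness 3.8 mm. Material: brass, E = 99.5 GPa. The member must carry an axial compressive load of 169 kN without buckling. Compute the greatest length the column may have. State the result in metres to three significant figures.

Inner dimensions: h_i = 61.1 − 2×3.8 = 53.50 mm, b_i = 44.1 − 2×3.8 = 36.50 mm
Weak-axis I_min = (h_o·b_o³ − h_i·b_i³)/12 with b_o = 44.1, b_i = 36.50 mm (shorter outer/inner sides).
I_min = (61.1×44.1³ − 53.50×36.50³)/12 = 2.199×10^5 mm⁴
I = 2.199×10^-7 m⁴
At the buckling limit P_cr = P = 1.690×10^5 N
From P_cr = π²EI/(K·L)²:  L = (1/K)·√(π²EI/P_cr) = (1/1)·√(π²×9.95×10^10×2.199×10^-7/1.690×10^5)
L = 1.13 m

L_max ≈ 1.13 m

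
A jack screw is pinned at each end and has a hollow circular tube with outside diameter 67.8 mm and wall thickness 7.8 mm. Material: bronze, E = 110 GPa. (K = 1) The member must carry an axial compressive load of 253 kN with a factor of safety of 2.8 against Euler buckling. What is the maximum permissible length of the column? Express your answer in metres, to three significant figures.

Inner diameter d_i = 67.8 − 2×7.8 = 52.20 mm
I = π(d_o⁴ − d_i⁴)/64 = π(67.8⁴ − 52.20⁴)/64 = 6.728×10^5 mm⁴
I = 6.728×10^-7 m⁴
Required critical load P_cr = n·P = 2.8 × 253 = 708.4 kN = 7.084×10^5 N
From P_cr = π²EI/(K·L)²:  L = (1/K)·√(π²EI/P_cr) = (1/1)·√(π²×1.10×10^11×6.728×10^-7/7.084×10^5)
L = 1.02 m

L_max ≈ 1.02 m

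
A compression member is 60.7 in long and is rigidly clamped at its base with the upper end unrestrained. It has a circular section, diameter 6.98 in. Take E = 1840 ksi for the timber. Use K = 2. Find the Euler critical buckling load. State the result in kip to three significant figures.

P_cr ≈ 144 kip

I = πd⁴/64 = π×6.98⁴/64 = 116.5 in⁴
Effective length L_e = K·L = 2 × 60.7 = 121.4 in
P_cr = π²EI / L_e² = π² × 1840×10³ × 116.5 / 121.4² = 1.436×10^5 lb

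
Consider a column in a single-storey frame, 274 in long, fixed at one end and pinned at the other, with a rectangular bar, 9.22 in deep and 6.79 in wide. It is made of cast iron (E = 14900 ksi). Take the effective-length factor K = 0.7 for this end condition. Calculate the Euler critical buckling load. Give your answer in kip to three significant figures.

Buckling occurs about the weak axis: I_min = h·b³/12 with b = 6.79 in (the shorter side).
I_min = 9.22×6.79³/12 = 240.5 in⁴
Effective length L_e = K·L = 0.7 × 274 = 191.8 in
P_cr = π²EI / L_e² = π² × 14900×10³ × 240.5 / 191.8² = 9.615×10^5 lb

P_cr ≈ 961 kip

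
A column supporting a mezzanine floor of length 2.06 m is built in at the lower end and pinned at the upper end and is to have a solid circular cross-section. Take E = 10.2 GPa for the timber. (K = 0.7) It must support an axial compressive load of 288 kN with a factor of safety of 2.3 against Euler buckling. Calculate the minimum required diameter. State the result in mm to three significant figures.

Required P_cr = n·P = 2.3 × 288 = 662.4 kN
L_e = K·L = 0.7 × 2.06 = 1.442 m
Required I = P_cr·L_e²/(π²E) = 6.624×10^5 × 1.442² / (π² × 1.02×10^10) = 1.368×10^-5 m⁴
I_req = 1.368×10^7 mm⁴
Solid circle: I = πd⁴/64  ⇒  d = (64I/π)^(1/4) = (64×1.368×10^7/π)^(1/4) = 129 mm

d ≈ 129 mm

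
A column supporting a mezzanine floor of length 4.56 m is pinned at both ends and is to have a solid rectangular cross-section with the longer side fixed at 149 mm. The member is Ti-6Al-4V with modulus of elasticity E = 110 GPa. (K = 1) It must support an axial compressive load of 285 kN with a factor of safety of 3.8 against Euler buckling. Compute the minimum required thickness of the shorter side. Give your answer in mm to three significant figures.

Required P_cr = n·P = 3.8 × 285 = 1083 kN
L_e = K·L = 1 × 4.56 = 4.560 m
Required I = P_cr·L_e²/(π²E) = 1.083×10^6 × 4.560² / (π² × 1.10×10^11) = 2.074×10^-5 m⁴
I_req = 2.074×10^7 mm⁴
Rectangle, weak axis: I_min = h·b³/12 with h = 149 mm fixed  ⇒  b = (12I/h)^(1/3) = 119 mm

b ≈ 119 mm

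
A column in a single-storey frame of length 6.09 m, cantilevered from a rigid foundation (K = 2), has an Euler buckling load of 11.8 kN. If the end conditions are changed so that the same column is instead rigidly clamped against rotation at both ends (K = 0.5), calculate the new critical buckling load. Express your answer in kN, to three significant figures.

P_cr ≈ 189 kN

P_cr ∝ 1/K², so P_cr,new = P_cr,old × (K_old/K_new)² = 11.8 × (2/0.5)²
= 11.8 × 16.00 = 189 kN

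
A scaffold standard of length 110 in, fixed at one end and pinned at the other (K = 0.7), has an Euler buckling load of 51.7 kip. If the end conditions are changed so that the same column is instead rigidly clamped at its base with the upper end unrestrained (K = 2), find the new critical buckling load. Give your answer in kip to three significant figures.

P_cr ≈ 6.33 kip

P_cr ∝ 1/K², so P_cr,new = P_cr,old × (K_old/K_new)² = 51.7 × (0.7/2)²
= 51.7 × 0.1225 = 6.33 kip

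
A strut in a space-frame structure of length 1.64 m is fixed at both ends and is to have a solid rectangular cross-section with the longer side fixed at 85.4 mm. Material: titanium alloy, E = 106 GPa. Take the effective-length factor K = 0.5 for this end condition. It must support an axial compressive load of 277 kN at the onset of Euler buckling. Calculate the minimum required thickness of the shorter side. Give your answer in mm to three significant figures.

b ≈ 29.2 mm

L_e = K·L = 0.5 × 1.64 = 0.8200 m
Required I = P_cr·L_e²/(π²E) = 2.770×10^5 × 0.8200² / (π² × 1.06×10^11) = 1.780×10^-7 m⁴
I_req = 1.780×10^5 mm⁴
Rectangle, weak axis: I_min = h·b³/12 with h = 85.4 mm fixed  ⇒  b = (12I/h)^(1/3) = 29.2 mm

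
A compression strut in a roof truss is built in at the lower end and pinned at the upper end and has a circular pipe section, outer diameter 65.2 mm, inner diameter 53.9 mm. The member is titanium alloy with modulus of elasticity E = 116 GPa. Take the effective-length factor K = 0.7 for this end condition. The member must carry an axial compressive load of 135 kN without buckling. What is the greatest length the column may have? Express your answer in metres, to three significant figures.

d_o = 65.2 mm, d_i = 53.9 mm
I = π(d_o⁴ − d_i⁴)/64 = π(65.2⁴ − 53.90⁴)/64 = 4.728×10^5 mm⁴
I = 4.728×10^-7 m⁴
At the buckling limit P_cr = P = 1.350×10^5 N
From P_cr = π²EI/(K·L)²:  L = (1/K)·√(π²EI/P_cr) = (1/0.7)·√(π²×1.16×10^11×4.728×10^-7/1.350×10^5)
L = 2.86 m

L_max ≈ 2.86 m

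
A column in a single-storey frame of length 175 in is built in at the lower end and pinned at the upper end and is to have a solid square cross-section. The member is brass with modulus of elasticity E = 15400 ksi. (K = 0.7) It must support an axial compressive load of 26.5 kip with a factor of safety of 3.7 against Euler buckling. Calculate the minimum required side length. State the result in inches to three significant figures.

Required P_cr = n·P = 3.7 × 26.5 = 98.05 kip
L_e = K·L = 0.7 × 175 = 122.5 in
Required I = P_cr·L_e²/(π²E) = 9.805×10^4 × 122.5² / (π² × 1.54×10^7) = 9.681 in⁴
Solid square: I = a⁴/12  ⇒  a = (12I)^(1/4) = (12×9.681)^(1/4) = 3.28 in

a ≈ 3.28 in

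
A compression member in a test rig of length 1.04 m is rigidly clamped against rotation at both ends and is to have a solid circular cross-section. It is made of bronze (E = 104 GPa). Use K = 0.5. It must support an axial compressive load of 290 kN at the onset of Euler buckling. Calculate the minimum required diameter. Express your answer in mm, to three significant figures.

d ≈ 35.3 mm

L_e = K·L = 0.5 × 1.04 = 0.5200 m
Required I = P_cr·L_e²/(π²E) = 2.900×10^5 × 0.5200² / (π² × 1.04×10^11) = 7.640×10^-8 m⁴
I_req = 7.640×10^4 mm⁴
Solid circle: I = πd⁴/64  ⇒  d = (64I/π)^(1/4) = (64×7.640×10^4/π)^(1/4) = 35.3 mm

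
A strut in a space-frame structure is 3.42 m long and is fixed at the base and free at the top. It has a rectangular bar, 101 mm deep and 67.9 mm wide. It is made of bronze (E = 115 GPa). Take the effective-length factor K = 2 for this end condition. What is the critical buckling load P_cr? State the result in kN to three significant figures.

Buckling occurs about the weak axis: I_min = h·b³/12 with b = 67.9 mm (the shorter side).
I_min = 101×67.9³/12 = 2.635×10^6 mm⁴
I = 2.635×10^6 mm⁴ = 2.635×10^-6 m⁴
Effective length L_e = K·L = 2 × 3.42 = 6.840 m
P_cr = π²EI / L_e² = π² × 115×10⁹ × 2.635×10^-6 / 6.840² = 6.392×10^4 N

P_cr ≈ 63.9 kN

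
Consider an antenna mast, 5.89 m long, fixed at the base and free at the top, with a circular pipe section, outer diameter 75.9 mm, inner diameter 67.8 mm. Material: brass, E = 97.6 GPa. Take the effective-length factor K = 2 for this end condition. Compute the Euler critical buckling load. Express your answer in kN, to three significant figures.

d_o = 75.9 mm, d_i = 67.8 mm
I = π(d_o⁴ − d_i⁴)/64 = π(75.9⁴ − 67.80⁴)/64 = 5.918×10^5 mm⁴
I = 5.918×10^5 mm⁴ = 5.918×10^-7 m⁴
Effective length L_e = K·L = 2 × 5.89 = 11.78 m
P_cr = π²EI / L_e² = π² × 97.6×10⁹ × 5.918×10^-7 / 11.78² = 4.108×10^3 N

P_cr ≈ 4.11 kN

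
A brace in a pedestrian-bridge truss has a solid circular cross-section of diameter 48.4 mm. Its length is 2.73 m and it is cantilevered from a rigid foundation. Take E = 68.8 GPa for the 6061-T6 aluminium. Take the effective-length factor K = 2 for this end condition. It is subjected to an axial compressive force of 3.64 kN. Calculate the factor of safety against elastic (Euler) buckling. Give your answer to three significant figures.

n ≈ 1.69

I = πd⁴/64 = π×48.4⁴/64 = 2.694×10^5 mm⁴
I = 2.694×10^5 mm⁴ = 2.694×10^-7 m⁴
Effective length L_e = K·L = 2 × 2.73 = 5.460 m
P_cr = π²EI / L_e² = π² × 68.8×10⁹ × 2.694×10^-7 / 5.460² = 6.136×10^3 N
Factor of safety n = P_cr / P = 6.1356 / 3.64 = 1.69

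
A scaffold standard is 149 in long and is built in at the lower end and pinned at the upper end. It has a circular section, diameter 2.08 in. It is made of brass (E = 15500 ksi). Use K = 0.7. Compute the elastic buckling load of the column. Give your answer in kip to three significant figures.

P_cr ≈ 12.9 kip

I = πd⁴/64 = π×2.08⁴/64 = 0.9188 in⁴
Effective length L_e = K·L = 0.7 × 149 = 104.3 in
P_cr = π²EI / L_e² = π² × 15500×10³ × 0.9188 / 104.3² = 1.292×10^4 lb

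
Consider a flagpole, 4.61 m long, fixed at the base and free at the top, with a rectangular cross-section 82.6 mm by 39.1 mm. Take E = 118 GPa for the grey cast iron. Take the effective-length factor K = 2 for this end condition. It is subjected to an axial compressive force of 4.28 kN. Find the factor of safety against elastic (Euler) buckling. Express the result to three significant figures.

n ≈ 1.32

Buckling occurs about the weak axis: I_min = h·b³/12 with b = 39.1 mm (the shorter side).
I_min = 82.6×39.1³/12 = 4.115×10^5 mm⁴
I = 4.115×10^5 mm⁴ = 4.115×10^-7 m⁴
Effective length L_e = K·L = 2 × 4.61 = 9.220 m
P_cr = π²EI / L_e² = π² × 118×10⁹ × 4.115×10^-7 / 9.220² = 5.637×10^3 N
Factor of safety n = P_cr / P = 5.6370 / 4.28 = 1.32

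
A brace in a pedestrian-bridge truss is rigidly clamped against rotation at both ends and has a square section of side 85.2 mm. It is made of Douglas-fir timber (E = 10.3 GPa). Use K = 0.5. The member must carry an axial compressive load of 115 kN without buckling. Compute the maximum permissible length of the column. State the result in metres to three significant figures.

I = a⁴/12 = 85.2⁴/12 = 4.391×10^6 mm⁴
I = 4.391×10^-6 m⁴
At the buckling limit P_cr = P = 1.150×10^5 N
From P_cr = π²EI/(K·L)²:  L = (1/K)·√(π²EI/P_cr) = (1/0.5)·√(π²×1.03×10^10×4.391×10^-6/1.150×10^5)
L = 3.94 m

L_max ≈ 3.94 m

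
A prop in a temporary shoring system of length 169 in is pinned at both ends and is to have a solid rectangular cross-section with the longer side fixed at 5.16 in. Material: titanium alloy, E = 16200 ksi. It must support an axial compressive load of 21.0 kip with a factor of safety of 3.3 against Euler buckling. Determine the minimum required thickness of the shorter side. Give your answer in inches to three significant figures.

Required P_cr = n·P = 3.3 × 21.0 = 69.30 kip
L_e = K·L = 1 × 169 = 169.0 in
Required I = P_cr·L_e²/(π²E) = 6.930×10^4 × 169.0² / (π² × 1.62×10^7) = 12.38 in⁴
Rectangle, weak axis: I_min = h·b³/12 with h = 5.16 in fixed  ⇒  b = (12I/h)^(1/3) = 3.06 in

b ≈ 3.06 in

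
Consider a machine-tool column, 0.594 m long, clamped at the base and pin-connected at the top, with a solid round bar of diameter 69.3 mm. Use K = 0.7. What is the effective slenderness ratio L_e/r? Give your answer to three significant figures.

λ ≈ 24.0

For a solid circle r = d/4 = 69.3/4 = 17.32 mm
L_e = K·L = 0.7 × 0.594 m = 0.4158 m = 415.80 mm
λ = L_e / r_min = 415.80 / 17.32 = 24.0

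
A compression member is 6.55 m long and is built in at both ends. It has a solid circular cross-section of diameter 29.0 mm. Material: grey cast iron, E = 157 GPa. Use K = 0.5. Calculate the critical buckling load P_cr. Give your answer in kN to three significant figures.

P_cr ≈ 5.02 kN

I = πd⁴/64 = π×29.0⁴/64 = 3.472×10^4 mm⁴
I = 3.472×10^4 mm⁴ = 3.472×10^-8 m⁴
Effective length L_e = K·L = 0.5 × 6.55 = 3.275 m
P_cr = π²EI / L_e² = π² × 157×10⁹ × 3.472×10^-8 / 3.275² = 5.016×10^3 N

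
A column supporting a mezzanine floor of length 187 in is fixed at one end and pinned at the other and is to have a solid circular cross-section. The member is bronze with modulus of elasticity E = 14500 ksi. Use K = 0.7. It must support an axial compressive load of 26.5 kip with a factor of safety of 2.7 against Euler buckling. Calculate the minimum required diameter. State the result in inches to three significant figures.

Required P_cr = n·P = 2.7 × 26.5 = 71.55 kip
L_e = K·L = 0.7 × 187 = 130.9 in
Required I = P_cr·L_e²/(π²E) = 7.155×10^4 × 130.9² / (π² × 1.45×10^7) = 8.567 in⁴
Solid circle: I = πd⁴/64  ⇒  d = (64I/π)^(1/4) = (64×8.567/π)^(1/4) = 3.63 in

d ≈ 3.63 in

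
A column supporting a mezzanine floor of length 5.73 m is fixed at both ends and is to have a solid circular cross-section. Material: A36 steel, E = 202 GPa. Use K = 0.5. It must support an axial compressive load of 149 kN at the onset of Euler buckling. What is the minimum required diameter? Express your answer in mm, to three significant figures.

d ≈ 59.5 mm

L_e = K·L = 0.5 × 5.73 = 2.865 m
Required I = P_cr·L_e²/(π²E) = 1.490×10^5 × 2.865² / (π² × 2.02×10^11) = 6.135×10^-7 m⁴
I_req = 6.135×10^5 mm⁴
Solid circle: I = πd⁴/64  ⇒  d = (64I/π)^(1/4) = (64×6.135×10^5/π)^(1/4) = 59.5 mm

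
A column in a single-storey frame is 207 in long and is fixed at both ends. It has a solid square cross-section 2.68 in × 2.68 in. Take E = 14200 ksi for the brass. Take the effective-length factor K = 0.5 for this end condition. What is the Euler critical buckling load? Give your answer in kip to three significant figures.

P_cr ≈ 56.2 kip

I = a⁴/12 = 2.68⁴/12 = 4.299 in⁴
Effective length L_e = K·L = 0.5 × 207 = 103.5 in
P_cr = π²EI / L_e² = π² × 14200×10³ × 4.299 / 103.5² = 5.624×10^4 lb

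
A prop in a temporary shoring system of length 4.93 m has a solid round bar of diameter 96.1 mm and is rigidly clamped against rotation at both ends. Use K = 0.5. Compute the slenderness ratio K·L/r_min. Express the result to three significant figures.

For a solid circle r = d/4 = 96.1/4 = 24.02 mm
L_e = K·L = 0.5 × 4.93 m = 2.465 m = 2465.0 mm
λ = L_e / r_min = 2465.0 / 24.02 = 103

λ ≈ 103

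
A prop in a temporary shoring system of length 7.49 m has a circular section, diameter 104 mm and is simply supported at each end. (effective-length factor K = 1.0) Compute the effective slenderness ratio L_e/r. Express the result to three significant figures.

λ ≈ 288

For a solid circle r = d/4 = 104/4 = 26.00 mm
L_e = K·L = 1 × 7.49 m = 7.490 m = 7490.0 mm
λ = L_e / r_min = 7490.0 / 26.00 = 288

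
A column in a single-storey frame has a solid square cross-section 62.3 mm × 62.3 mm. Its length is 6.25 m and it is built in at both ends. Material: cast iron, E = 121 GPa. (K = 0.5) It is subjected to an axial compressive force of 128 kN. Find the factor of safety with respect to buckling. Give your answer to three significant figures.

n ≈ 1.20

I = a⁴/12 = 62.3⁴/12 = 1.255×10^6 mm⁴
I = 1.255×10^6 mm⁴ = 1.255×10^-6 m⁴
Effective length L_e = K·L = 0.5 × 6.25 = 3.125 m
P_cr = π²EI / L_e² = π² × 121×10⁹ × 1.255×10^-6 / 3.125² = 1.535×10^5 N
Factor of safety n = P_cr / P = 153.52 / 128 = 1.20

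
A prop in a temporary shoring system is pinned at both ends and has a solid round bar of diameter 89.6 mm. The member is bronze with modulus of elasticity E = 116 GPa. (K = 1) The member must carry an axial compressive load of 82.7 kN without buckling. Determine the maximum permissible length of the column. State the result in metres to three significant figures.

I = πd⁴/64 = π×89.6⁴/64 = 3.164×10^6 mm⁴
I = 3.164×10^-6 m⁴
At the buckling limit P_cr = P = 8.270×10^4 N
From P_cr = π²EI/(K·L)²:  L = (1/K)·√(π²EI/P_cr) = (1/1)·√(π²×1.16×10^11×3.164×10^-6/8.270×10^4)
L = 6.62 m

L_max ≈ 6.62 m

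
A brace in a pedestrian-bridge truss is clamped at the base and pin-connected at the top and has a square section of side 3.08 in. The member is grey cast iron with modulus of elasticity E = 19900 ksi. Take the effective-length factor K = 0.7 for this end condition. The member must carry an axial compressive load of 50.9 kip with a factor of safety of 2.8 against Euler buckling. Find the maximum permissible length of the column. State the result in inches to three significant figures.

I = a⁴/12 = 3.08⁴/12 = 7.499 in⁴
Required critical load P_cr = n·P = 2.8 × 50.9 = 142.5 kip = 1.425×10^5 lb
From P_cr = π²EI/(K·L)²:  L = (1/K)·√(π²EI/P_cr) = (1/0.7)·√(π²×1.99×10^7×7.499/1.425×10^5)
L = 145 in

L_max ≈ 145 in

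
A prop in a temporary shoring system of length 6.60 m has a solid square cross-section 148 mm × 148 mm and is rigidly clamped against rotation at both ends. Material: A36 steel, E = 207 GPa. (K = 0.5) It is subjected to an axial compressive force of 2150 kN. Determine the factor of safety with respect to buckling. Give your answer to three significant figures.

n ≈ 3.49

I = a⁴/12 = 148⁴/12 = 3.998×10^7 mm⁴
I = 3.998×10^7 mm⁴ = 3.998×10^-5 m⁴
Effective length L_e = K·L = 0.5 × 6.60 = 3.300 m
P_cr = π²EI / L_e² = π² × 207×10⁹ × 3.998×10^-5 / 3.300² = 7.501×10^6 N
Factor of safety n = P_cr / P = 7500.8 / 2150 = 3.49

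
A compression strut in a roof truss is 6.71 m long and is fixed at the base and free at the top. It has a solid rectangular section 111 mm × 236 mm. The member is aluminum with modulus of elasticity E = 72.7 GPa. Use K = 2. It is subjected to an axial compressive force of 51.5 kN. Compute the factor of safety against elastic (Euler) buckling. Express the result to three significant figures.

Buckling occurs about the weak axis: I_min = h·b³/12 with b = 111 mm (the shorter side).
I_min = 236×111³/12 = 2.690×10^7 mm⁴
I = 2.690×10^7 mm⁴ = 2.690×10^-5 m⁴
Effective length L_e = K·L = 2 × 6.71 = 13.42 m
P_cr = π²EI / L_e² = π² × 72.7×10⁹ × 2.690×10^-5 / 13.42² = 1.072×10^5 N
Factor of safety n = P_cr / P = 107.16 / 51.5 = 2.08

n ≈ 2.08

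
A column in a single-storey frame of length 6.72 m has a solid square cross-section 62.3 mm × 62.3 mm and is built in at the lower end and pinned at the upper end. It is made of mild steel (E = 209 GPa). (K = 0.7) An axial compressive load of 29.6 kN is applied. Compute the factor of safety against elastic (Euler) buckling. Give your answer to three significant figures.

n ≈ 3.95

I = a⁴/12 = 62.3⁴/12 = 1.255×10^6 mm⁴
I = 1.255×10^6 mm⁴ = 1.255×10^-6 m⁴
Effective length L_e = K·L = 0.7 × 6.72 = 4.704 m
P_cr = π²EI / L_e² = π² × 209×10⁹ × 1.255×10^-6 / 4.704² = 1.170×10^5 N
Factor of safety n = P_cr / P = 117.03 / 29.6 = 3.95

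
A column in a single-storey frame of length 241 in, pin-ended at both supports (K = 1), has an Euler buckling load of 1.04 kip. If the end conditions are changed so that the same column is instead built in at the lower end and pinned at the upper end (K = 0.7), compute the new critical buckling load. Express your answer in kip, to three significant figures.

P_cr ≈ 2.12 kip

P_cr ∝ 1/K², so P_cr,new = P_cr,old × (K_old/K_new)² = 1.04 × (1/0.7)²
= 1.04 × 2.041 = 2.12 kip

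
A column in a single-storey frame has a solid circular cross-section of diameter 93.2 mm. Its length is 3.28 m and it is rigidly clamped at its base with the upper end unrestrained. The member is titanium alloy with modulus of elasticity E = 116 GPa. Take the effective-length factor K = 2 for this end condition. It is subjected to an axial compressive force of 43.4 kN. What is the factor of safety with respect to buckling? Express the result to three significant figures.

I = πd⁴/64 = π×93.2⁴/64 = 3.704×10^6 mm⁴
I = 3.704×10^6 mm⁴ = 3.704×10^-6 m⁴
Effective length L_e = K·L = 2 × 3.28 = 6.560 m
P_cr = π²EI / L_e² = π² × 116×10⁹ × 3.704×10^-6 / 6.560² = 9.853×10^4 N
Factor of safety n = P_cr / P = 98.533 / 43.4 = 2.27

n ≈ 2.27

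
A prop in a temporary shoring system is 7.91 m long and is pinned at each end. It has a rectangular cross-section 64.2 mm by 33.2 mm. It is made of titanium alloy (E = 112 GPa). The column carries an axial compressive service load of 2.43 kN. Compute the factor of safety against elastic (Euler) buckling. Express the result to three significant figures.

n ≈ 1.42

Buckling occurs about the weak axis: I_min = h·b³/12 with b = 33.2 mm (the shorter side).
I_min = 64.2×33.2³/12 = 1.958×10^5 mm⁴
I = 1.958×10^5 mm⁴ = 1.958×10^-7 m⁴
Effective length L_e = K·L = 1 × 7.91 = 7.910 m
P_cr = π²EI / L_e² = π² × 112×10⁹ × 1.958×10^-7 / 7.910² = 3.459×10^3 N
Factor of safety n = P_cr / P = 3.4589 / 2.43 = 1.42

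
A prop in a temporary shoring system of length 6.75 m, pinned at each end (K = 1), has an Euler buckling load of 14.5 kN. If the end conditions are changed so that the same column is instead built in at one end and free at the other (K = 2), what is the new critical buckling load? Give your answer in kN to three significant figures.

P_cr ≈ 3.62 kN

P_cr ∝ 1/K², so P_cr,new = P_cr,old × (K_old/K_new)² = 14.5 × (1/2)²
= 14.5 × 0.2500 = 3.62 kN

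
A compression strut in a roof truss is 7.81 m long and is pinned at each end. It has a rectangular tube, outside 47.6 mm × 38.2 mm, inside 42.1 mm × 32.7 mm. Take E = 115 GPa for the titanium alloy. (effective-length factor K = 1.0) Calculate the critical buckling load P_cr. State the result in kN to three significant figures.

P_cr ≈ 1.83 kN

Weak-axis I_min = (h_o·b_o³ − h_i·b_i³)/12 with b_o = 38.2, b_i = 32.70 mm (shorter outer/inner sides).
I_min = (47.6×38.2³ − 42.10×32.70³)/12 = 9.844×10^4 mm⁴
I = 9.844×10^4 mm⁴ = 9.844×10^-8 m⁴
Effective length L_e = K·L = 1 × 7.81 = 7.810 m
P_cr = π²EI / L_e² = π² × 115×10⁹ × 9.844×10^-8 / 7.810² = 1.832×10^3 N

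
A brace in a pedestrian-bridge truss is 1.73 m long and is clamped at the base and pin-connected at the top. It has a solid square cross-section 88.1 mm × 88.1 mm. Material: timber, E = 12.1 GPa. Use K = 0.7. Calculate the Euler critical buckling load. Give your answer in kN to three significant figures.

P_cr ≈ 409 kN

I = a⁴/12 = 88.1⁴/12 = 5.020×10^6 mm⁴
I = 5.020×10^6 mm⁴ = 5.020×10^-6 m⁴
Effective length L_e = K·L = 0.7 × 1.73 = 1.211 m
P_cr = π²EI / L_e² = π² × 12.1×10⁹ × 5.020×10^-6 / 1.211² = 4.088×10^5 N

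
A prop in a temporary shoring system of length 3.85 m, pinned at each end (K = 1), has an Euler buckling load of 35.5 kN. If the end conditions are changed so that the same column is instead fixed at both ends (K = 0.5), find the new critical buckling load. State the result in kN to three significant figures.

P_cr ≈ 142 kN

P_cr ∝ 1/K², so P_cr,new = P_cr,old × (K_old/K_new)² = 35.5 × (1/0.5)²
= 35.5 × 4.000 = 142 kN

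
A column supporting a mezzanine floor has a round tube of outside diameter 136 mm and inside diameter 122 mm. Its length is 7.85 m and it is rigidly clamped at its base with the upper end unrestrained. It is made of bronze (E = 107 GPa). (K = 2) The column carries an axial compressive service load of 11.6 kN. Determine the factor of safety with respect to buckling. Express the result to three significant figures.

d_o = 136 mm, d_i = 122 mm
I = π(d_o⁴ − d_i⁴)/64 = π(136⁴ − 122.0⁴)/64 = 5.918×10^6 mm⁴
I = 5.918×10^6 mm⁴ = 5.918×10^-6 m⁴
Effective length L_e = K·L = 2 × 7.85 = 15.70 m
P_cr = π²EI / L_e² = π² × 107×10⁹ × 5.918×10^-6 / 15.70² = 2.536×10^4 N
Factor of safety n = P_cr / P = 25.356 / 11.6 = 2.19

n ≈ 2.19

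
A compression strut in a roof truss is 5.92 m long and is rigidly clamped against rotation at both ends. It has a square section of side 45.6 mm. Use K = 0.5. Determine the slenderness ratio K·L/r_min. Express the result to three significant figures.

λ ≈ 225

I = a⁴/12 = 45.6⁴/12 = 3.603×10^5 mm⁴
A = 2.079×10^3 mm²;  r_min = √(I/A) = √(3.603×10^5/2.079×10^3) = 13.16 mm
L_e = K·L = 0.5 × 5.92 m = 2.960 m = 2960.0 mm
λ = L_e / r_min = 2960.0 / 13.16 = 225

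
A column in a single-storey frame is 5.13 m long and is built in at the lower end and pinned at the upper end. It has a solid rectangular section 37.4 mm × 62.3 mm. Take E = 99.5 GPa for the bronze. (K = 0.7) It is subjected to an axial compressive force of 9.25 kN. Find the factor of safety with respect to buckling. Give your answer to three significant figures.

Buckling occurs about the weak axis: I_min = h·b³/12 with b = 37.4 mm (the shorter side).
I_min = 62.3×37.4³/12 = 2.716×10^5 mm⁴
I = 2.716×10^5 mm⁴ = 2.716×10^-7 m⁴
Effective length L_e = K·L = 0.7 × 5.13 = 3.591 m
P_cr = π²EI / L_e² = π² × 99.5×10⁹ × 2.716×10^-7 / 3.591² = 2.068×10^4 N
Factor of safety n = P_cr / P = 20.683 / 9.25 = 2.24

n ≈ 2.24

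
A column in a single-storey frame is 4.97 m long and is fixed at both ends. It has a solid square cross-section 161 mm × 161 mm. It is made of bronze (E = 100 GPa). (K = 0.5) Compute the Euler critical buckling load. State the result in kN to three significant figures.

P_cr ≈ 8950 kN

I = a⁴/12 = 161⁴/12 = 5.599×10^7 mm⁴
I = 5.599×10^7 mm⁴ = 5.599×10^-5 m⁴
Effective length L_e = K·L = 0.5 × 4.97 = 2.485 m
P_cr = π²EI / L_e² = π² × 100×10⁹ × 5.599×10^-5 / 2.485² = 8.949×10^6 N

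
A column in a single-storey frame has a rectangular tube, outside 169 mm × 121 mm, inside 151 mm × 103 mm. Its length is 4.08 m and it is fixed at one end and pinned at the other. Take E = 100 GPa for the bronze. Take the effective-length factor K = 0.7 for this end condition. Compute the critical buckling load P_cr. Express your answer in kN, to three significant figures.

P_cr ≈ 1360 kN

Weak-axis I_min = (h_o·b_o³ − h_i·b_i³)/12 with b_o = 121, b_i = 103.0 mm (shorter outer/inner sides).
I_min = (169×121³ − 151.0×103.0³)/12 = 1.120×10^7 mm⁴
I = 1.120×10^7 mm⁴ = 1.120×10^-5 m⁴
Effective length L_e = K·L = 0.7 × 4.08 = 2.856 m
P_cr = π²EI / L_e² = π² × 100×10⁹ × 1.120×10^-5 / 2.856² = 1.355×10^6 N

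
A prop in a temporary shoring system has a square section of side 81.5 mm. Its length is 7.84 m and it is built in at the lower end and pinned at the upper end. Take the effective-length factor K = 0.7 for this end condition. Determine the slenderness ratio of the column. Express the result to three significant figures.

I = a⁴/12 = 81.5⁴/12 = 3.677×10^6 mm⁴
A = 6.642×10^3 mm²;  r_min = √(I/A) = √(3.677×10^6/6.642×10^3) = 23.53 mm
L_e = K·L = 0.7 × 7.84 m = 5.488 m = 5488.0 mm
λ = L_e / r_min = 5488.0 / 23.53 = 233

λ ≈ 233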